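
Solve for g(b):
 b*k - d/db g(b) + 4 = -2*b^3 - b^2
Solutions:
 g(b) = C1 + b^4/2 + b^3/3 + b^2*k/2 + 4*b


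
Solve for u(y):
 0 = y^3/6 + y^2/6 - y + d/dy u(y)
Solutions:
 u(y) = C1 - y^4/24 - y^3/18 + y^2/2


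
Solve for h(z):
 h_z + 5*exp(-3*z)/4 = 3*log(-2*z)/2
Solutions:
 h(z) = C1 + 3*z*log(-z)/2 + 3*z*(-1 + log(2))/2 + 5*exp(-3*z)/12


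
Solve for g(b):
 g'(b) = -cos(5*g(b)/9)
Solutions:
 b - 9*log(sin(5*g(b)/9) - 1)/10 + 9*log(sin(5*g(b)/9) + 1)/10 = C1


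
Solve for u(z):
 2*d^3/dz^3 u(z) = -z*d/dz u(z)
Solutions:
 u(z) = C1 + Integral(C2*airyai(-2^(2/3)*z/2) + C3*airybi(-2^(2/3)*z/2), z)


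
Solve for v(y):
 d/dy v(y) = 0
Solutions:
 v(y) = C1


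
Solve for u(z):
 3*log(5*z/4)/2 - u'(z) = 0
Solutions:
 u(z) = C1 + 3*z*log(z)/2 - 3*z*log(2) - 3*z/2 + 3*z*log(5)/2


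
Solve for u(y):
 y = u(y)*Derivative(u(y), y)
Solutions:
 u(y) = -sqrt(C1 + y^2)
 u(y) = sqrt(C1 + y^2)


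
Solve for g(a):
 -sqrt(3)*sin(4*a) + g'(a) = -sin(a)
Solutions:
 g(a) = C1 + cos(a) - sqrt(3)*cos(4*a)/4


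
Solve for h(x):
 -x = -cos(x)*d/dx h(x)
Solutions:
 h(x) = C1 + Integral(x/cos(x), x)


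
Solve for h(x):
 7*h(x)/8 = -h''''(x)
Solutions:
 h(x) = (C1*sin(2^(3/4)*7^(1/4)*x/4) + C2*cos(2^(3/4)*7^(1/4)*x/4))*exp(-2^(3/4)*7^(1/4)*x/4) + (C3*sin(2^(3/4)*7^(1/4)*x/4) + C4*cos(2^(3/4)*7^(1/4)*x/4))*exp(2^(3/4)*7^(1/4)*x/4)


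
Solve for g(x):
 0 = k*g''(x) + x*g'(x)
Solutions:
 g(x) = C1 + C2*sqrt(k)*erf(sqrt(2)*x*sqrt(1/k)/2)


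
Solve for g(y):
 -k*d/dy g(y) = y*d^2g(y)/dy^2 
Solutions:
 g(y) = C1 + y^(1 - re(k))*(C2*sin(log(y)*Abs(im(k))) + C3*cos(log(y)*im(k)))


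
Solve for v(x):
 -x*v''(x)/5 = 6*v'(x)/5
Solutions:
 v(x) = C1 + C2/x^5


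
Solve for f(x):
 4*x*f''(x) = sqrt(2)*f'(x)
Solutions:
 f(x) = C1 + C2*x^(sqrt(2)/4 + 1)


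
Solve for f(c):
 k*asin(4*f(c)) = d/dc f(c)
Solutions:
 Integral(1/asin(4*_y), (_y, f(c))) = C1 + c*k


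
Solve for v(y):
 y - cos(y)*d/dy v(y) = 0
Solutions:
 v(y) = C1 + Integral(y/cos(y), y)


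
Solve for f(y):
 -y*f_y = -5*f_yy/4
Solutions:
 f(y) = C1 + C2*erfi(sqrt(10)*y/5)


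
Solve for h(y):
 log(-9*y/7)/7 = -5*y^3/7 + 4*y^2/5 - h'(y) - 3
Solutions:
 h(y) = C1 - 5*y^4/28 + 4*y^3/15 - y*log(-y)/7 + y*(-20 - 2*log(3) + log(7))/7


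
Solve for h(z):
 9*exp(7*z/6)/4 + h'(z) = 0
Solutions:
 h(z) = C1 - 27*exp(7*z/6)/14


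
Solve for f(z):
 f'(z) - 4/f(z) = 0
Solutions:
 f(z) = -sqrt(C1 + 8*z)
 f(z) = sqrt(C1 + 8*z)


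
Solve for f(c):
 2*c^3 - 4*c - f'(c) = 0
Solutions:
 f(c) = C1 + c^4/2 - 2*c^2


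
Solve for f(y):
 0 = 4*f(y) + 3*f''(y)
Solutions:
 f(y) = C1*sin(2*sqrt(3)*y/3) + C2*cos(2*sqrt(3)*y/3)


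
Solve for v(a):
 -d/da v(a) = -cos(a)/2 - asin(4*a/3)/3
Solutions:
 v(a) = C1 + a*asin(4*a/3)/3 + sqrt(9 - 16*a^2)/12 + sin(a)/2


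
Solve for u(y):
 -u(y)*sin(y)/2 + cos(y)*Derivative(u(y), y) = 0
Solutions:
 u(y) = C1/sqrt(cos(y))


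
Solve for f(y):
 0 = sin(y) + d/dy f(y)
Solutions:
 f(y) = C1 + cos(y)


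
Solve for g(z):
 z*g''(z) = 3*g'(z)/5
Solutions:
 g(z) = C1 + C2*z^(8/5)


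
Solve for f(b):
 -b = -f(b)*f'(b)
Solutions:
 f(b) = -sqrt(C1 + b^2)
 f(b) = sqrt(C1 + b^2)


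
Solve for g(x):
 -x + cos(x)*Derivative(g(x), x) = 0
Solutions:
 g(x) = C1 + Integral(x/cos(x), x)


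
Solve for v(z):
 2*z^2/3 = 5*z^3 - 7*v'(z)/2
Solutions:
 v(z) = C1 + 5*z^4/14 - 4*z^3/63


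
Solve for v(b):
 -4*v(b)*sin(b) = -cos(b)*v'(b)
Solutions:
 v(b) = C1/cos(b)^4


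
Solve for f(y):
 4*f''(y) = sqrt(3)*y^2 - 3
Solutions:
 f(y) = C1 + C2*y + sqrt(3)*y^4/48 - 3*y^2/8


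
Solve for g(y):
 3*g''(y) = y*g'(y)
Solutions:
 g(y) = C1 + C2*erfi(sqrt(6)*y/6)


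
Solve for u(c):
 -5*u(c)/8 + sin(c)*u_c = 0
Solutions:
 u(c) = C1*(cos(c) - 1)^(5/16)/(cos(c) + 1)^(5/16)


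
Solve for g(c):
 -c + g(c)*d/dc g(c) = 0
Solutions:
 g(c) = -sqrt(C1 + c^2)
 g(c) = sqrt(C1 + c^2)


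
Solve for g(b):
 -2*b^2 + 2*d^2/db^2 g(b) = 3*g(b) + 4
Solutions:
 g(b) = C1*exp(-sqrt(6)*b/2) + C2*exp(sqrt(6)*b/2) - 2*b^2/3 - 20/9


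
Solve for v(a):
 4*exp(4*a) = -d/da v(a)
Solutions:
 v(a) = C1 - exp(4*a)


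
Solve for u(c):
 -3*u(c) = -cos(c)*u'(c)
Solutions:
 u(c) = C1*(sin(c) + 1)^(3/2)/(sin(c) - 1)^(3/2)


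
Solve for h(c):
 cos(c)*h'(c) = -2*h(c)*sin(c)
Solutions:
 h(c) = C1*cos(c)^2


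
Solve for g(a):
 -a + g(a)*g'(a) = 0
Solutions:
 g(a) = -sqrt(C1 + a^2)
 g(a) = sqrt(C1 + a^2)


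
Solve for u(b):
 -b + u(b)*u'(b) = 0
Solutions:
 u(b) = -sqrt(C1 + b^2)
 u(b) = sqrt(C1 + b^2)


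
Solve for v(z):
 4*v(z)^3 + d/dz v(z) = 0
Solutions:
 v(z) = -sqrt(2)*sqrt(-1/(C1 - 4*z))/2
 v(z) = sqrt(2)*sqrt(-1/(C1 - 4*z))/2


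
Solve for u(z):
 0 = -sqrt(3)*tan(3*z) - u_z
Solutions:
 u(z) = C1 + sqrt(3)*log(cos(3*z))/3


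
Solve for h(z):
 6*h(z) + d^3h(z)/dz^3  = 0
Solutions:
 h(z) = C3*exp(-6^(1/3)*z) + (C1*sin(2^(1/3)*3^(5/6)*z/2) + C2*cos(2^(1/3)*3^(5/6)*z/2))*exp(6^(1/3)*z/2)


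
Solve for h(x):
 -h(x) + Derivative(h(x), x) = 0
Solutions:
 h(x) = C1*exp(x)


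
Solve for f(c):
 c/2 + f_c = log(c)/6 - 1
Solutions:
 f(c) = C1 - c^2/4 + c*log(c)/6 - 7*c/6


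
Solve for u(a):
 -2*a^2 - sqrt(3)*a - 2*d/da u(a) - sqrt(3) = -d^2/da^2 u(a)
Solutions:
 u(a) = C1 + C2*exp(2*a) - a^3/3 - a^2/2 - sqrt(3)*a^2/4 - 3*sqrt(3)*a/4 - a/2


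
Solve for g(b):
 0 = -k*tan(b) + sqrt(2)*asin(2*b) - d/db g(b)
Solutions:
 g(b) = C1 + k*log(cos(b)) + sqrt(2)*(b*asin(2*b) + sqrt(1 - 4*b^2)/2)


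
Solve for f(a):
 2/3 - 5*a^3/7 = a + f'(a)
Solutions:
 f(a) = C1 - 5*a^4/28 - a^2/2 + 2*a/3


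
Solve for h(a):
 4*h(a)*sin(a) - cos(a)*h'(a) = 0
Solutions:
 h(a) = C1/cos(a)^4


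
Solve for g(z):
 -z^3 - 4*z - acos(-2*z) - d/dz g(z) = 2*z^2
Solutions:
 g(z) = C1 - z^4/4 - 2*z^3/3 - 2*z^2 - z*acos(-2*z) - sqrt(1 - 4*z^2)/2


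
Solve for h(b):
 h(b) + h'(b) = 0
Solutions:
 h(b) = C1*exp(-b)


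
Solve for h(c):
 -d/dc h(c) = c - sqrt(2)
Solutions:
 h(c) = C1 - c^2/2 + sqrt(2)*c


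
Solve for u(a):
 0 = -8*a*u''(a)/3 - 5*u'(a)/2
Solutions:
 u(a) = C1 + C2*a^(1/16)


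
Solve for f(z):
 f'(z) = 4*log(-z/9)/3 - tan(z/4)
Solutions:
 f(z) = C1 + 4*z*log(-z)/3 - 8*z*log(3)/3 - 4*z/3 + 4*log(cos(z/4))


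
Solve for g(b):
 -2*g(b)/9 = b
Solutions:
 g(b) = -9*b/2


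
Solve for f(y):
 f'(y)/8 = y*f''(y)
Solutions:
 f(y) = C1 + C2*y^(9/8)


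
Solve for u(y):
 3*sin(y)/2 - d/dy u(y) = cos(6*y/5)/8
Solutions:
 u(y) = C1 - 5*sin(6*y/5)/48 - 3*cos(y)/2


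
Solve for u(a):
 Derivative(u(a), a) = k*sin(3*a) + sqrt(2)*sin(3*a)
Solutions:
 u(a) = C1 - k*cos(3*a)/3 - sqrt(2)*cos(3*a)/3


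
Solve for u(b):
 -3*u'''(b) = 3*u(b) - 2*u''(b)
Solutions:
 u(b) = C1*exp(b*(8*2^(1/3)/(27*sqrt(697) + 713)^(1/3) + 8 + 2^(2/3)*(27*sqrt(697) + 713)^(1/3))/36)*sin(2^(1/3)*sqrt(3)*b*(-2^(1/3)*(27*sqrt(697) + 713)^(1/3) + 8/(27*sqrt(697) + 713)^(1/3))/36) + C2*exp(b*(8*2^(1/3)/(27*sqrt(697) + 713)^(1/3) + 8 + 2^(2/3)*(27*sqrt(697) + 713)^(1/3))/36)*cos(2^(1/3)*sqrt(3)*b*(-2^(1/3)*(27*sqrt(697) + 713)^(1/3) + 8/(27*sqrt(697) + 713)^(1/3))/36) + C3*exp(b*(-2^(2/3)*(27*sqrt(697) + 713)^(1/3) - 8*2^(1/3)/(27*sqrt(697) + 713)^(1/3) + 4)/18)


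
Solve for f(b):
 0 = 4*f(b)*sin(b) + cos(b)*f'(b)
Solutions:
 f(b) = C1*cos(b)^4


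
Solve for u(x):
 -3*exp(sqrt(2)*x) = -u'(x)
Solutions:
 u(x) = C1 + 3*sqrt(2)*exp(sqrt(2)*x)/2


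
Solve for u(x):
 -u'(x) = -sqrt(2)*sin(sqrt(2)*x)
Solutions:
 u(x) = C1 - cos(sqrt(2)*x)


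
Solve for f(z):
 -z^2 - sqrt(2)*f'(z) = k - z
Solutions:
 f(z) = C1 - sqrt(2)*k*z/2 - sqrt(2)*z^3/6 + sqrt(2)*z^2/4


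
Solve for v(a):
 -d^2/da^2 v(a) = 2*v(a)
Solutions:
 v(a) = C1*sin(sqrt(2)*a) + C2*cos(sqrt(2)*a)


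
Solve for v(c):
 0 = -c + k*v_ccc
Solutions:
 v(c) = C1 + C2*c + C3*c^2 + c^4/(24*k)


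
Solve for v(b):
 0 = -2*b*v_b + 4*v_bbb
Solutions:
 v(b) = C1 + Integral(C2*airyai(2^(2/3)*b/2) + C3*airybi(2^(2/3)*b/2), b)


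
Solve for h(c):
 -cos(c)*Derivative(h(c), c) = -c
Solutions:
 h(c) = C1 + Integral(c/cos(c), c)


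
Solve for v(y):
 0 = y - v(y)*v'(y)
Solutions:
 v(y) = -sqrt(C1 + y^2)
 v(y) = sqrt(C1 + y^2)


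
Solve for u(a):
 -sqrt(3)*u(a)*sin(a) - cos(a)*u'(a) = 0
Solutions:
 u(a) = C1*cos(a)^(sqrt(3))


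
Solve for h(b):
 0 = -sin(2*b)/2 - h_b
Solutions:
 h(b) = C1 + cos(2*b)/4


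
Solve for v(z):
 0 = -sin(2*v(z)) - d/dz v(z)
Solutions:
 v(z) = pi - acos((-C1 - exp(4*z))/(C1 - exp(4*z)))/2
 v(z) = acos((-C1 - exp(4*z))/(C1 - exp(4*z)))/2


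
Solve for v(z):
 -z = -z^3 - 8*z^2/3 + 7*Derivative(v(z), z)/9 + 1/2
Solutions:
 v(z) = C1 + 9*z^4/28 + 8*z^3/7 - 9*z^2/14 - 9*z/14


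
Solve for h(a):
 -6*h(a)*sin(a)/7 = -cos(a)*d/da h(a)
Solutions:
 h(a) = C1/cos(a)^(6/7)


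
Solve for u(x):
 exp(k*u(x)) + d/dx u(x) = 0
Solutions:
 u(x) = Piecewise((log(1/(C1*k + k*x))/k, Ne(k, 0)), (nan, True))
 u(x) = Piecewise((C1 - x, Eq(k, 0)), (nan, True))


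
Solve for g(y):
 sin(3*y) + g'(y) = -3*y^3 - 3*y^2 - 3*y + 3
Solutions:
 g(y) = C1 - 3*y^4/4 - y^3 - 3*y^2/2 + 3*y + cos(3*y)/3


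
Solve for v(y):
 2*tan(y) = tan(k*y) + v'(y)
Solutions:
 v(y) = C1 - Piecewise((-log(cos(k*y))/k, Ne(k, 0)), (0, True)) - 2*log(cos(y))


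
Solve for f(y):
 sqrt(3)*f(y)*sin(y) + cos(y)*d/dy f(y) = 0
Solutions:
 f(y) = C1*cos(y)^(sqrt(3))


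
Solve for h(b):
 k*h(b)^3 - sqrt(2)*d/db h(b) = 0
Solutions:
 h(b) = -sqrt(-1/(C1 + sqrt(2)*b*k))
 h(b) = sqrt(-1/(C1 + sqrt(2)*b*k))


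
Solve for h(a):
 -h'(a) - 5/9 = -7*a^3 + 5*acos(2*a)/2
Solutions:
 h(a) = C1 + 7*a^4/4 - 5*a*acos(2*a)/2 - 5*a/9 + 5*sqrt(1 - 4*a^2)/4


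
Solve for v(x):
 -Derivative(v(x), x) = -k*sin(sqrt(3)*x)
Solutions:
 v(x) = C1 - sqrt(3)*k*cos(sqrt(3)*x)/3


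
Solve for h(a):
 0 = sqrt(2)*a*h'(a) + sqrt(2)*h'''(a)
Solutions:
 h(a) = C1 + Integral(C2*airyai(-a) + C3*airybi(-a), a)


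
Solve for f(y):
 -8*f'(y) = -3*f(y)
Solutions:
 f(y) = C1*exp(3*y/8)


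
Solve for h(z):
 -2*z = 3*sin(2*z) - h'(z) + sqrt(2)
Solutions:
 h(z) = C1 + z^2 + sqrt(2)*z - 3*cos(2*z)/2


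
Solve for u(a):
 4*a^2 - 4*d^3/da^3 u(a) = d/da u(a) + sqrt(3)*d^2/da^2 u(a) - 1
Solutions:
 u(a) = C1 + 4*a^3/3 - 4*sqrt(3)*a^2 - 7*a + (C2*sin(sqrt(13)*a/8) + C3*cos(sqrt(13)*a/8))*exp(-sqrt(3)*a/8)


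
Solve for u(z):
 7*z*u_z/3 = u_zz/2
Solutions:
 u(z) = C1 + C2*erfi(sqrt(21)*z/3)


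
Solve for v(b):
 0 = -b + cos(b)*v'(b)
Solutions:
 v(b) = C1 + Integral(b/cos(b), b)


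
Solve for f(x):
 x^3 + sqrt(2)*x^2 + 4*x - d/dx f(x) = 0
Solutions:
 f(x) = C1 + x^4/4 + sqrt(2)*x^3/3 + 2*x^2


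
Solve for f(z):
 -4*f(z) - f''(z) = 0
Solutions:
 f(z) = C1*sin(2*z) + C2*cos(2*z)


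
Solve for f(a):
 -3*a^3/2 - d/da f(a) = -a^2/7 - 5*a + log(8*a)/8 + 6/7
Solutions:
 f(a) = C1 - 3*a^4/8 + a^3/21 + 5*a^2/2 - a*log(a)/8 - 41*a/56 - 3*a*log(2)/8


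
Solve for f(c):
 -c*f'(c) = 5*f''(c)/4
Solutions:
 f(c) = C1 + C2*erf(sqrt(10)*c/5)


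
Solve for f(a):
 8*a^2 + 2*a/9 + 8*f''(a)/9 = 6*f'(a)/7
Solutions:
 f(a) = C1 + C2*exp(27*a/28) + 28*a^3/9 + 1589*a^2/162 + 44492*a/2187


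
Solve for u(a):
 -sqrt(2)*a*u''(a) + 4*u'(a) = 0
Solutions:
 u(a) = C1 + C2*a^(1 + 2*sqrt(2))


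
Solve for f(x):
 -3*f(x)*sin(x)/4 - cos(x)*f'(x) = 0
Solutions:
 f(x) = C1*cos(x)^(3/4)


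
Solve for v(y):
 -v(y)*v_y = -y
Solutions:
 v(y) = -sqrt(C1 + y^2)
 v(y) = sqrt(C1 + y^2)


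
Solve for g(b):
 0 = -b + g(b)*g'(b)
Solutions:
 g(b) = -sqrt(C1 + b^2)
 g(b) = sqrt(C1 + b^2)


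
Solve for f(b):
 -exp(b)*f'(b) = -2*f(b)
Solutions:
 f(b) = C1*exp(-2*exp(-b))


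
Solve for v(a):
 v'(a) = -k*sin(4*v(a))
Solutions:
 v(a) = -acos((-C1 - exp(8*a*k))/(C1 - exp(8*a*k)))/4 + pi/2
 v(a) = acos((-C1 - exp(8*a*k))/(C1 - exp(8*a*k)))/4


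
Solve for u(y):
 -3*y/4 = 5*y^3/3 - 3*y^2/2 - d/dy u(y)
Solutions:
 u(y) = C1 + 5*y^4/12 - y^3/2 + 3*y^2/8


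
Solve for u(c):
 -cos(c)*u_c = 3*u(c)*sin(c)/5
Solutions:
 u(c) = C1*cos(c)^(3/5)


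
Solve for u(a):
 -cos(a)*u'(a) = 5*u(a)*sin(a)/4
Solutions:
 u(a) = C1*cos(a)^(5/4)


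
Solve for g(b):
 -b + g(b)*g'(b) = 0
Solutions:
 g(b) = -sqrt(C1 + b^2)
 g(b) = sqrt(C1 + b^2)


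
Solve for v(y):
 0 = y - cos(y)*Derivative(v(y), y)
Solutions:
 v(y) = C1 + Integral(y/cos(y), y)


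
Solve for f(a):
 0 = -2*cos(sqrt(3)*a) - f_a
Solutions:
 f(a) = C1 - 2*sqrt(3)*sin(sqrt(3)*a)/3


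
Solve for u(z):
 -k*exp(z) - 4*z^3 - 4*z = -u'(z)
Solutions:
 u(z) = C1 + k*exp(z) + z^4 + 2*z^2


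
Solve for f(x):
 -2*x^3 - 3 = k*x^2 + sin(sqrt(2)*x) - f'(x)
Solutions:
 f(x) = C1 + k*x^3/3 + x^4/2 + 3*x - sqrt(2)*cos(sqrt(2)*x)/2


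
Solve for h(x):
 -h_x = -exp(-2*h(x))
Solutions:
 h(x) = log(-sqrt(C1 + 2*x))
 h(x) = log(C1 + 2*x)/2


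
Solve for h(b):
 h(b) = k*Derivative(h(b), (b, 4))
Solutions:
 h(b) = C1*exp(-b*(1/k)^(1/4)) + C2*exp(b*(1/k)^(1/4)) + C3*exp(-I*b*(1/k)^(1/4)) + C4*exp(I*b*(1/k)^(1/4))


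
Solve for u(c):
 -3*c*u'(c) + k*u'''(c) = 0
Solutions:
 u(c) = C1 + Integral(C2*airyai(3^(1/3)*c*(1/k)^(1/3)) + C3*airybi(3^(1/3)*c*(1/k)^(1/3)), c)


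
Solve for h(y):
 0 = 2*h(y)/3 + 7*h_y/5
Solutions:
 h(y) = C1*exp(-10*y/21)


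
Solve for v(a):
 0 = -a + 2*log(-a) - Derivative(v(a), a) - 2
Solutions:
 v(a) = C1 - a^2/2 + 2*a*log(-a) - 4*a


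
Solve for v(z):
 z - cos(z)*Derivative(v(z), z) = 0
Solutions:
 v(z) = C1 + Integral(z/cos(z), z)


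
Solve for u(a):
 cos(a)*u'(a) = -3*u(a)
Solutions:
 u(a) = C1*(sin(a) - 1)^(3/2)/(sin(a) + 1)^(3/2)


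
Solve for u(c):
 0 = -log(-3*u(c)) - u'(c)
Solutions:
 Integral(1/(log(-_y) + log(3)), (_y, u(c))) = C1 - c


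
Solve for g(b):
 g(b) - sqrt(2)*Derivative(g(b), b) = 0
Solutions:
 g(b) = C1*exp(sqrt(2)*b/2)


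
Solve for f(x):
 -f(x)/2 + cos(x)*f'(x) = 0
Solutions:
 f(x) = C1*(sin(x) + 1)^(1/4)/(sin(x) - 1)^(1/4)


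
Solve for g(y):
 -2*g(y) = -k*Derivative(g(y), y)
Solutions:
 g(y) = C1*exp(2*y/k)


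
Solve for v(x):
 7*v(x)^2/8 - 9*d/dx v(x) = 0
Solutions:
 v(x) = -72/(C1 + 7*x)


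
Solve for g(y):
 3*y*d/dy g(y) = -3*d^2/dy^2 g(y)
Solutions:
 g(y) = C1 + C2*erf(sqrt(2)*y/2)


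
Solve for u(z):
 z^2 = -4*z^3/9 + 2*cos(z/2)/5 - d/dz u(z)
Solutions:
 u(z) = C1 - z^4/9 - z^3/3 + 4*sin(z/2)/5


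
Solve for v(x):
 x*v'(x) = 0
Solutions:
 v(x) = C1


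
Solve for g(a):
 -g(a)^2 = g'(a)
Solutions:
 g(a) = 1/(C1 + a)


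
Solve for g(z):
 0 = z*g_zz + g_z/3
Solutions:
 g(z) = C1 + C2*z^(2/3)


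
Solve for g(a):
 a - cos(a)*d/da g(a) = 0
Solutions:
 g(a) = C1 + Integral(a/cos(a), a)


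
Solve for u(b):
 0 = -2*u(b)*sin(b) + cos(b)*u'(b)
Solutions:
 u(b) = C1/cos(b)^2


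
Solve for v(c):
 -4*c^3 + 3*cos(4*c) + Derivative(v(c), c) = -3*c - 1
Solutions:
 v(c) = C1 + c^4 - 3*c^2/2 - c - 3*sin(4*c)/4


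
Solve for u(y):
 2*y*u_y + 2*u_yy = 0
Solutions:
 u(y) = C1 + C2*erf(sqrt(2)*y/2)


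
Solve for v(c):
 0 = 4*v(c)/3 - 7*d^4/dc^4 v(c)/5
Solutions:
 v(c) = C1*exp(-sqrt(2)*21^(3/4)*5^(1/4)*c/21) + C2*exp(sqrt(2)*21^(3/4)*5^(1/4)*c/21) + C3*sin(sqrt(2)*21^(3/4)*5^(1/4)*c/21) + C4*cos(sqrt(2)*21^(3/4)*5^(1/4)*c/21)


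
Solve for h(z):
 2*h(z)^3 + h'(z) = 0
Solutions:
 h(z) = -sqrt(2)*sqrt(-1/(C1 - 2*z))/2
 h(z) = sqrt(2)*sqrt(-1/(C1 - 2*z))/2


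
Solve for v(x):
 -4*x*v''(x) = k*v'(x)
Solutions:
 v(x) = C1 + x^(1 - re(k)/4)*(C2*sin(log(x)*Abs(im(k))/4) + C3*cos(log(x)*im(k)/4))


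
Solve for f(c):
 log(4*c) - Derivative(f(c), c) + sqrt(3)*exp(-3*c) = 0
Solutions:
 f(c) = C1 + c*log(c) + c*(-1 + 2*log(2)) - sqrt(3)*exp(-3*c)/3


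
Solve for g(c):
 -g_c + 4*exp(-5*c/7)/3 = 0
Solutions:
 g(c) = C1 - 28*exp(-5*c/7)/15


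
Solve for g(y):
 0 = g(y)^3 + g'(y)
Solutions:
 g(y) = -sqrt(2)*sqrt(-1/(C1 - y))/2
 g(y) = sqrt(2)*sqrt(-1/(C1 - y))/2


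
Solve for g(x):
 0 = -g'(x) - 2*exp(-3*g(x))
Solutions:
 g(x) = log(C1 - 6*x)/3
 g(x) = log((-3^(1/3) - 3^(5/6)*I)*(C1 - 2*x)^(1/3)/2)
 g(x) = log((-3^(1/3) + 3^(5/6)*I)*(C1 - 2*x)^(1/3)/2)


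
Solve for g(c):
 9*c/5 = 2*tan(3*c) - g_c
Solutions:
 g(c) = C1 - 9*c^2/10 - 2*log(cos(3*c))/3


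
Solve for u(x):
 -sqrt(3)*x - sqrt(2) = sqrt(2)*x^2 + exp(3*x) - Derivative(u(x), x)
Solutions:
 u(x) = C1 + sqrt(2)*x^3/3 + sqrt(3)*x^2/2 + sqrt(2)*x + exp(3*x)/3


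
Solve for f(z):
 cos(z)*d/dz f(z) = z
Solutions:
 f(z) = C1 + Integral(z/cos(z), z)


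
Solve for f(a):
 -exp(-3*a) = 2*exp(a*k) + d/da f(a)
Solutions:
 f(a) = C1 + exp(-3*a)/3 - 2*exp(a*k)/k


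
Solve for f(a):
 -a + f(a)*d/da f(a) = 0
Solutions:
 f(a) = -sqrt(C1 + a^2)
 f(a) = sqrt(C1 + a^2)


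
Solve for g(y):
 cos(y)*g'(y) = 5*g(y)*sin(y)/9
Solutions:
 g(y) = C1/cos(y)^(5/9)


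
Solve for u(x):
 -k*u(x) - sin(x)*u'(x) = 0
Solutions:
 u(x) = C1*exp(k*(-log(cos(x) - 1) + log(cos(x) + 1))/2)


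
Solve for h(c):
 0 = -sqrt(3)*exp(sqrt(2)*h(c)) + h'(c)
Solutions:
 h(c) = sqrt(2)*(2*log(-1/(C1 + sqrt(3)*c)) - log(2))/4


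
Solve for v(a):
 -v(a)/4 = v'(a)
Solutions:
 v(a) = C1*exp(-a/4)


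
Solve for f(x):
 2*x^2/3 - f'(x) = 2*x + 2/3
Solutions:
 f(x) = C1 + 2*x^3/9 - x^2 - 2*x/3


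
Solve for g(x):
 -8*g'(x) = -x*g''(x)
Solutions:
 g(x) = C1 + C2*x^9


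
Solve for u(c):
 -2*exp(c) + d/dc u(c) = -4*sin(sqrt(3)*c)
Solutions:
 u(c) = C1 + 2*exp(c) + 4*sqrt(3)*cos(sqrt(3)*c)/3


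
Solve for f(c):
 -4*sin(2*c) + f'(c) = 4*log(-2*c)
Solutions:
 f(c) = C1 + 4*c*log(-c) - 4*c + 4*c*log(2) - 2*cos(2*c)


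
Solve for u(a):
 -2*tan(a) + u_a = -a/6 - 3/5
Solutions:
 u(a) = C1 - a^2/12 - 3*a/5 - 2*log(cos(a))


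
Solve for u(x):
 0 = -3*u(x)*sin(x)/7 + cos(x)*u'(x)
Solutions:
 u(x) = C1/cos(x)^(3/7)


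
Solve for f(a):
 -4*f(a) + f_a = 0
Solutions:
 f(a) = C1*exp(4*a)


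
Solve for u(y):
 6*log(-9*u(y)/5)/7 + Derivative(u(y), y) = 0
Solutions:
 7*Integral(1/(log(-_y) - log(5) + 2*log(3)), (_y, u(y)))/6 = C1 - y


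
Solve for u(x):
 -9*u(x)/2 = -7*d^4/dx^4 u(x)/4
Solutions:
 u(x) = C1*exp(-2^(1/4)*sqrt(3)*7^(3/4)*x/7) + C2*exp(2^(1/4)*sqrt(3)*7^(3/4)*x/7) + C3*sin(2^(1/4)*sqrt(3)*7^(3/4)*x/7) + C4*cos(2^(1/4)*sqrt(3)*7^(3/4)*x/7)


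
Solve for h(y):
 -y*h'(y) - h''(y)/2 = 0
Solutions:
 h(y) = C1 + C2*erf(y)


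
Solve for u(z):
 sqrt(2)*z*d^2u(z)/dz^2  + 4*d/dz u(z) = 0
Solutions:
 u(z) = C1 + C2*z^(1 - 2*sqrt(2))


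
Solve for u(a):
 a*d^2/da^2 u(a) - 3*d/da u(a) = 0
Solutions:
 u(a) = C1 + C2*a^4


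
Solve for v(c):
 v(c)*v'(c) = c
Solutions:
 v(c) = -sqrt(C1 + c^2)
 v(c) = sqrt(C1 + c^2)


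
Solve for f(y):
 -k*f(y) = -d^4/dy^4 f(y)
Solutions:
 f(y) = C1*exp(-k^(1/4)*y) + C2*exp(k^(1/4)*y) + C3*exp(-I*k^(1/4)*y) + C4*exp(I*k^(1/4)*y)


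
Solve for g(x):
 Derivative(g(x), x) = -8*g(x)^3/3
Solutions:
 g(x) = -sqrt(6)*sqrt(-1/(C1 - 8*x))/2
 g(x) = sqrt(6)*sqrt(-1/(C1 - 8*x))/2


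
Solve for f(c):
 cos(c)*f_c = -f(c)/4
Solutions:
 f(c) = C1*(sin(c) - 1)^(1/8)/(sin(c) + 1)^(1/8)


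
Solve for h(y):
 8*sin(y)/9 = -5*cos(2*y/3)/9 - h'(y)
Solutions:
 h(y) = C1 - 5*sin(2*y/3)/6 + 8*cos(y)/9


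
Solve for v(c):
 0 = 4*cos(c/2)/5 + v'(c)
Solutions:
 v(c) = C1 - 8*sin(c/2)/5


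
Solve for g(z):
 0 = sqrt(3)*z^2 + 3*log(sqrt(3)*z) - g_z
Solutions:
 g(z) = C1 + sqrt(3)*z^3/3 + 3*z*log(z) - 3*z + 3*z*log(3)/2


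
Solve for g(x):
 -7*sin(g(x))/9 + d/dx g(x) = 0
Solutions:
 -7*x/9 + log(cos(g(x)) - 1)/2 - log(cos(g(x)) + 1)/2 = C1


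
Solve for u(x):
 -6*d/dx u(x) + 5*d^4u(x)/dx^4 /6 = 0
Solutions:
 u(x) = C1 + C4*exp(30^(2/3)*x/5) + (C2*sin(3*10^(2/3)*3^(1/6)*x/10) + C3*cos(3*10^(2/3)*3^(1/6)*x/10))*exp(-30^(2/3)*x/10)


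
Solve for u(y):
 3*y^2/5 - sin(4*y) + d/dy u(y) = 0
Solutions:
 u(y) = C1 - y^3/5 - cos(4*y)/4


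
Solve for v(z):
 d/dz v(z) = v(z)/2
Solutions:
 v(z) = C1*exp(z/2)


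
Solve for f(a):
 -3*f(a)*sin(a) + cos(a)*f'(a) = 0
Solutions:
 f(a) = C1/cos(a)^3


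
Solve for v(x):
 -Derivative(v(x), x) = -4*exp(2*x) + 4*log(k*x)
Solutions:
 v(x) = C1 - 4*x*log(k*x) + 4*x + 2*exp(2*x)


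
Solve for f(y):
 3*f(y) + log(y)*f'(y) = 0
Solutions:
 f(y) = C1*exp(-3*li(y))


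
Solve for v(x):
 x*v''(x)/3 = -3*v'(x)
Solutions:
 v(x) = C1 + C2/x^8


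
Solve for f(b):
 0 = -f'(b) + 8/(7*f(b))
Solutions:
 f(b) = -sqrt(C1 + 112*b)/7
 f(b) = sqrt(C1 + 112*b)/7


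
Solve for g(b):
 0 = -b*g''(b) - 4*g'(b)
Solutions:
 g(b) = C1 + C2/b^3


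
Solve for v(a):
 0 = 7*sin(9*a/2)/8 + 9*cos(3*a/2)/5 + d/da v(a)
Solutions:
 v(a) = C1 - 6*sin(3*a/2)/5 + 7*cos(9*a/2)/36


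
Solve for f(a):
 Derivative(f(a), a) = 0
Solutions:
 f(a) = C1


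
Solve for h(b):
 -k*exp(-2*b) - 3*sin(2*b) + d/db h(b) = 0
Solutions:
 h(b) = C1 - k*exp(-2*b)/2 - 3*cos(2*b)/2


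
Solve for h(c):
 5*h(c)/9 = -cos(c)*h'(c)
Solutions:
 h(c) = C1*(sin(c) - 1)^(5/18)/(sin(c) + 1)^(5/18)


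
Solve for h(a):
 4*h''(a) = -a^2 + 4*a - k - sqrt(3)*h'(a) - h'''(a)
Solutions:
 h(a) = C1 + C2*exp(a*(-2 + sqrt(4 - sqrt(3)))) + C3*exp(-a*(sqrt(4 - sqrt(3)) + 2)) - sqrt(3)*a^3/9 + 2*sqrt(3)*a^2/3 + 4*a^2/3 - sqrt(3)*a*k/3 - 32*sqrt(3)*a/9 - 14*a/3


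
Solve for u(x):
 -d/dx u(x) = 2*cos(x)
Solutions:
 u(x) = C1 - 2*sin(x)


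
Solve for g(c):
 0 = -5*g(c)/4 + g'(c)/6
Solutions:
 g(c) = C1*exp(15*c/2)


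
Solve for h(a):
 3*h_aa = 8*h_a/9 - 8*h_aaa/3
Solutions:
 h(a) = C1 + C2*exp(a*(-27 + sqrt(1497))/48) + C3*exp(-a*(27 + sqrt(1497))/48)


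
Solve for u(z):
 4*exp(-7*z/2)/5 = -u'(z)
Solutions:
 u(z) = C1 + 8*exp(-7*z/2)/35


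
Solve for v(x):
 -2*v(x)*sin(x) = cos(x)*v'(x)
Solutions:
 v(x) = C1*cos(x)^2


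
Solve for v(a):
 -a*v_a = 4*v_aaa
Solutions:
 v(a) = C1 + Integral(C2*airyai(-2^(1/3)*a/2) + C3*airybi(-2^(1/3)*a/2), a)


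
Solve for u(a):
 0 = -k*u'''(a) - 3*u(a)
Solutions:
 u(a) = C1*exp(3^(1/3)*a*(-1/k)^(1/3)) + C2*exp(a*(-1/k)^(1/3)*(-3^(1/3) + 3^(5/6)*I)/2) + C3*exp(-a*(-1/k)^(1/3)*(3^(1/3) + 3^(5/6)*I)/2)


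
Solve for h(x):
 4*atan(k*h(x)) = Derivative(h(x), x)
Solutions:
 Integral(1/atan(_y*k), (_y, h(x))) = C1 + 4*x


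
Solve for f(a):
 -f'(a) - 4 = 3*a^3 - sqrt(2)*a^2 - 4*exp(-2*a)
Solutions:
 f(a) = C1 - 3*a^4/4 + sqrt(2)*a^3/3 - 4*a - 2*exp(-2*a)


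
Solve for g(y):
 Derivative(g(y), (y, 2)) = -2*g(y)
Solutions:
 g(y) = C1*sin(sqrt(2)*y) + C2*cos(sqrt(2)*y)


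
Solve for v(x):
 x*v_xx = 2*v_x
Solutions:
 v(x) = C1 + C2*x^3


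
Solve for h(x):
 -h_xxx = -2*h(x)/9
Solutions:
 h(x) = C3*exp(6^(1/3)*x/3) + (C1*sin(2^(1/3)*3^(5/6)*x/6) + C2*cos(2^(1/3)*3^(5/6)*x/6))*exp(-6^(1/3)*x/6)


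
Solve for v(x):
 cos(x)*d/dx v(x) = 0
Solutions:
 v(x) = C1


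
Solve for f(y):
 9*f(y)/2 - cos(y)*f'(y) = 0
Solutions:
 f(y) = C1*(sin(y) + 1)^(1/4)*(sin(y)^2 + 2*sin(y) + 1)/((sin(y) - 1)^(1/4)*(sin(y)^2 - 2*sin(y) + 1))


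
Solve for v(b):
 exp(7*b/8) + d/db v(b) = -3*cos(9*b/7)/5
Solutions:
 v(b) = C1 - 8*exp(7*b/8)/7 - 7*sin(9*b/7)/15


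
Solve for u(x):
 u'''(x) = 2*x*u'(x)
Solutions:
 u(x) = C1 + Integral(C2*airyai(2^(1/3)*x) + C3*airybi(2^(1/3)*x), x)


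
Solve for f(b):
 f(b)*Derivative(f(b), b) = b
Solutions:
 f(b) = -sqrt(C1 + b^2)
 f(b) = sqrt(C1 + b^2)


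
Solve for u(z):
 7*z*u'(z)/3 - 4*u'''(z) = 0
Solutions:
 u(z) = C1 + Integral(C2*airyai(126^(1/3)*z/6) + C3*airybi(126^(1/3)*z/6), z)


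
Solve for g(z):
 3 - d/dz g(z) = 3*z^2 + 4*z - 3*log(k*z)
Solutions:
 g(z) = C1 - z^3 - 2*z^2 + 3*z*log(k*z)


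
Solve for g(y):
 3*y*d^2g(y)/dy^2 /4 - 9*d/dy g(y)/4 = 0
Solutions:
 g(y) = C1 + C2*y^4


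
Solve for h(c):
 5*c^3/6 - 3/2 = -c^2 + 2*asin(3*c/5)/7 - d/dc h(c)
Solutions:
 h(c) = C1 - 5*c^4/24 - c^3/3 + 2*c*asin(3*c/5)/7 + 3*c/2 + 2*sqrt(25 - 9*c^2)/21


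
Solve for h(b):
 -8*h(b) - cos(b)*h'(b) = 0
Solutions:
 h(b) = C1*(sin(b)^4 - 4*sin(b)^3 + 6*sin(b)^2 - 4*sin(b) + 1)/(sin(b)^4 + 4*sin(b)^3 + 6*sin(b)^2 + 4*sin(b) + 1)


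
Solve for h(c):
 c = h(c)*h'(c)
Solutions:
 h(c) = -sqrt(C1 + c^2)
 h(c) = sqrt(C1 + c^2)


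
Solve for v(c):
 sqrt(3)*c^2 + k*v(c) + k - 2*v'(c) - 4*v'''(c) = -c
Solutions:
 v(c) = C1*exp(c*(3^(1/3)*(-9*k + sqrt(3)*sqrt(27*k^2 + 8))^(1/3)/12 - 3^(5/6)*I*(-9*k + sqrt(3)*sqrt(27*k^2 + 8))^(1/3)/12 + 2/((-3^(1/3) + 3^(5/6)*I)*(-9*k + sqrt(3)*sqrt(27*k^2 + 8))^(1/3)))) + C2*exp(c*(3^(1/3)*(-9*k + sqrt(3)*sqrt(27*k^2 + 8))^(1/3)/12 + 3^(5/6)*I*(-9*k + sqrt(3)*sqrt(27*k^2 + 8))^(1/3)/12 - 2/((3^(1/3) + 3^(5/6)*I)*(-9*k + sqrt(3)*sqrt(27*k^2 + 8))^(1/3)))) + C3*exp(3^(1/3)*c*(-(-9*k + sqrt(3)*sqrt(27*k^2 + 8))^(1/3) + 2*3^(1/3)/(-9*k + sqrt(3)*sqrt(27*k^2 + 8))^(1/3))/6) - sqrt(3)*c^2/k - c/k - 4*sqrt(3)*c/k^2 - 1 - 2/k^2 - 8*sqrt(3)/k^3


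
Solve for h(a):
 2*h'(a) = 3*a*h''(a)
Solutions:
 h(a) = C1 + C2*a^(5/3)


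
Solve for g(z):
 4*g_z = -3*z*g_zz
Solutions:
 g(z) = C1 + C2/z^(1/3)


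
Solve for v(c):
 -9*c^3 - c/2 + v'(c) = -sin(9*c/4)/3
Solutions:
 v(c) = C1 + 9*c^4/4 + c^2/4 + 4*cos(9*c/4)/27


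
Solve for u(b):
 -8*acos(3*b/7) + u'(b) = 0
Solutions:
 u(b) = C1 + 8*b*acos(3*b/7) - 8*sqrt(49 - 9*b^2)/3


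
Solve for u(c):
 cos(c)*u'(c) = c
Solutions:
 u(c) = C1 + Integral(c/cos(c), c)


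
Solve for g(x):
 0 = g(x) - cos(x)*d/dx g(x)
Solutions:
 g(x) = C1*sqrt(sin(x) + 1)/sqrt(sin(x) - 1)


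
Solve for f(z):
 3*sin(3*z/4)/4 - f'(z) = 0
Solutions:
 f(z) = C1 - cos(3*z/4)


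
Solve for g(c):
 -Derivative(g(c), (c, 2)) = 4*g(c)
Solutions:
 g(c) = C1*sin(2*c) + C2*cos(2*c)


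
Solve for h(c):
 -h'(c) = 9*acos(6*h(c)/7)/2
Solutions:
 Integral(1/acos(6*_y/7), (_y, h(c))) = C1 - 9*c/2


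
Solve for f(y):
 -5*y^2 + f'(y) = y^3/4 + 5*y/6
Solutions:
 f(y) = C1 + y^4/16 + 5*y^3/3 + 5*y^2/12


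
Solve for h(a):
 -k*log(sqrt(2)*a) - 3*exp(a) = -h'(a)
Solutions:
 h(a) = C1 + a*k*log(a) + a*k*(-1 + log(2)/2) + 3*exp(a)


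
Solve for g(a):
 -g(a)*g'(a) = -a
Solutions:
 g(a) = -sqrt(C1 + a^2)
 g(a) = sqrt(C1 + a^2)


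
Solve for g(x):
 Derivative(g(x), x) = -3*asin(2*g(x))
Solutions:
 Integral(1/asin(2*_y), (_y, g(x))) = C1 - 3*x


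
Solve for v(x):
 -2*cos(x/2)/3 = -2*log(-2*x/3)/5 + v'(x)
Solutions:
 v(x) = C1 + 2*x*log(-x)/5 - 2*x*log(3)/5 - 2*x/5 + 2*x*log(2)/5 - 4*sin(x/2)/3


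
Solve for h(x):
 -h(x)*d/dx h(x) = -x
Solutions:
 h(x) = -sqrt(C1 + x^2)
 h(x) = sqrt(C1 + x^2)


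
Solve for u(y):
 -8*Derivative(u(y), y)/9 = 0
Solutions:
 u(y) = C1


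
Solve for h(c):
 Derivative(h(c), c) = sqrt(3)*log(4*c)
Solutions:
 h(c) = C1 + sqrt(3)*c*log(c) - sqrt(3)*c + 2*sqrt(3)*c*log(2)


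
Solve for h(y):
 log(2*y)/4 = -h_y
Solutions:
 h(y) = C1 - y*log(y)/4 - y*log(2)/4 + y/4


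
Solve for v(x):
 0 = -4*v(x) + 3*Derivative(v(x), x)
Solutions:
 v(x) = C1*exp(4*x/3)


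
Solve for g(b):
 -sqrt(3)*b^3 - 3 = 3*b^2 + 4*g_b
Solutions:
 g(b) = C1 - sqrt(3)*b^4/16 - b^3/4 - 3*b/4


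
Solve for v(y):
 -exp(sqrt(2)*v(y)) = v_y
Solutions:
 v(y) = sqrt(2)*(2*log(1/(C1 + y)) - log(2))/4


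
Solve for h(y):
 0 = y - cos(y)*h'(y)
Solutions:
 h(y) = C1 + Integral(y/cos(y), y)


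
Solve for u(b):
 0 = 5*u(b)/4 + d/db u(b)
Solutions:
 u(b) = C1*exp(-5*b/4)


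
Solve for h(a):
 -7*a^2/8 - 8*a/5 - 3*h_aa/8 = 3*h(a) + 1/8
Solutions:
 h(a) = C1*sin(2*sqrt(2)*a) + C2*cos(2*sqrt(2)*a) - 7*a^2/24 - 8*a/15 + 1/32


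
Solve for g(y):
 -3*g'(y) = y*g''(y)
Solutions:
 g(y) = C1 + C2/y^2


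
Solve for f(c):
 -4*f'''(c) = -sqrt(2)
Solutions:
 f(c) = C1 + C2*c + C3*c^2 + sqrt(2)*c^3/24


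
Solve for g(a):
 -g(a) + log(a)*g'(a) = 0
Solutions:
 g(a) = C1*exp(li(a))


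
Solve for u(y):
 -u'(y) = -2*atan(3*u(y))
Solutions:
 Integral(1/atan(3*_y), (_y, u(y))) = C1 + 2*y


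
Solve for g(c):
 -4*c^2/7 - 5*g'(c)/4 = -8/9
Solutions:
 g(c) = C1 - 16*c^3/105 + 32*c/45


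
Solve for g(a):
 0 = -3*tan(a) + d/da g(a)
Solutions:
 g(a) = C1 - 3*log(cos(a))


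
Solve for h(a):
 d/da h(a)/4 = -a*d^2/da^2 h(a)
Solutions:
 h(a) = C1 + C2*a^(3/4)


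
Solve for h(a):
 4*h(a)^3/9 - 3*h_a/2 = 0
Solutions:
 h(a) = -3*sqrt(6)*sqrt(-1/(C1 + 8*a))/2
 h(a) = 3*sqrt(6)*sqrt(-1/(C1 + 8*a))/2


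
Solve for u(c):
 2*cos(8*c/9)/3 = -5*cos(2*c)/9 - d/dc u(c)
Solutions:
 u(c) = C1 - 3*sin(8*c/9)/4 - 5*sin(2*c)/18


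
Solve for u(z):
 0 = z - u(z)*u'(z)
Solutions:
 u(z) = -sqrt(C1 + z^2)
 u(z) = sqrt(C1 + z^2)


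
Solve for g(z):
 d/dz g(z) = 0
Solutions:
 g(z) = C1


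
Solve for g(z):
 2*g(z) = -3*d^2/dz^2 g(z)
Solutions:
 g(z) = C1*sin(sqrt(6)*z/3) + C2*cos(sqrt(6)*z/3)


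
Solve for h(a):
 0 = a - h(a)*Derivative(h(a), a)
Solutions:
 h(a) = -sqrt(C1 + a^2)
 h(a) = sqrt(C1 + a^2)


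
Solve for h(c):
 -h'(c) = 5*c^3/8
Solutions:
 h(c) = C1 - 5*c^4/32


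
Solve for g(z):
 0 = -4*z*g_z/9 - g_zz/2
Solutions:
 g(z) = C1 + C2*erf(2*z/3)


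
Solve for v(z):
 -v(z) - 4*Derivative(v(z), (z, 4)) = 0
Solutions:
 v(z) = (C1*sin(z/2) + C2*cos(z/2))*exp(-z/2) + (C3*sin(z/2) + C4*cos(z/2))*exp(z/2)


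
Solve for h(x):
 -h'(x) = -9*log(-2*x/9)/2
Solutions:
 h(x) = C1 + 9*x*log(-x)/2 + x*(-9*log(3) - 9/2 + 9*log(2)/2)


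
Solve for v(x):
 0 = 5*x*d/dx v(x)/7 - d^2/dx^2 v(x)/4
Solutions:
 v(x) = C1 + C2*erfi(sqrt(70)*x/7)


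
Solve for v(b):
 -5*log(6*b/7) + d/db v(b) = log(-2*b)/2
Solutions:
 v(b) = C1 + 11*b*log(b)/2 + b*(-5*log(7) - 11/2 + log(2)/2 + 5*log(6) + I*pi/2)


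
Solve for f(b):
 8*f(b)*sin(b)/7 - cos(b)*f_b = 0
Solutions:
 f(b) = C1/cos(b)^(8/7)


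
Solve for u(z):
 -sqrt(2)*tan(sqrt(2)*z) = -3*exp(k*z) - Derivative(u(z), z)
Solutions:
 u(z) = C1 - 3*Piecewise((exp(k*z)/k, Ne(k, 0)), (z, True)) - log(cos(sqrt(2)*z))


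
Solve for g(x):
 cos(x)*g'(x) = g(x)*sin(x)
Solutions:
 g(x) = C1/cos(x)


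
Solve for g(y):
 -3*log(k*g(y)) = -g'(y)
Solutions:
 li(k*g(y))/k = C1 + 3*y


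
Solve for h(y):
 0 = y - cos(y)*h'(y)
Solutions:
 h(y) = C1 + Integral(y/cos(y), y)


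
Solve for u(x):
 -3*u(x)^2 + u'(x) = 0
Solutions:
 u(x) = -1/(C1 + 3*x)


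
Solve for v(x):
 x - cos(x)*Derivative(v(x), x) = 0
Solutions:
 v(x) = C1 + Integral(x/cos(x), x)


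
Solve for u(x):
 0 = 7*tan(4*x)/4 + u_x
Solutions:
 u(x) = C1 + 7*log(cos(4*x))/16


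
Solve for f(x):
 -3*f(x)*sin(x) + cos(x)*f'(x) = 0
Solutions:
 f(x) = C1/cos(x)^3


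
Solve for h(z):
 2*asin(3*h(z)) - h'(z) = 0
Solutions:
 Integral(1/asin(3*_y), (_y, h(z))) = C1 + 2*z


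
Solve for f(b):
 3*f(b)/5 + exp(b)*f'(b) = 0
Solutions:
 f(b) = C1*exp(3*exp(-b)/5)


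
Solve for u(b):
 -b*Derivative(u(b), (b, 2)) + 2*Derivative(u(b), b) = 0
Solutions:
 u(b) = C1 + C2*b^3


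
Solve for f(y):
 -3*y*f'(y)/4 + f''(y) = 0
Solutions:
 f(y) = C1 + C2*erfi(sqrt(6)*y/4)


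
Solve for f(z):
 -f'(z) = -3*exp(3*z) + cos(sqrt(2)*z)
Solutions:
 f(z) = C1 + exp(3*z) - sqrt(2)*sin(sqrt(2)*z)/2


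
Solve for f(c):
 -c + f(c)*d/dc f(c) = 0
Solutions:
 f(c) = -sqrt(C1 + c^2)
 f(c) = sqrt(C1 + c^2)


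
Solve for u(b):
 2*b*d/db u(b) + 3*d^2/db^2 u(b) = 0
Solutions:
 u(b) = C1 + C2*erf(sqrt(3)*b/3)


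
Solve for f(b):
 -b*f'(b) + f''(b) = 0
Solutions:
 f(b) = C1 + C2*erfi(sqrt(2)*b/2)


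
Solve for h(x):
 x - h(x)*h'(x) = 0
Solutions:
 h(x) = -sqrt(C1 + x^2)
 h(x) = sqrt(C1 + x^2)


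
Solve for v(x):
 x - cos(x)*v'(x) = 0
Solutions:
 v(x) = C1 + Integral(x/cos(x), x)


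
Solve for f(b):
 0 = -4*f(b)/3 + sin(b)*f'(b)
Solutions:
 f(b) = C1*(cos(b) - 1)^(2/3)/(cos(b) + 1)^(2/3)


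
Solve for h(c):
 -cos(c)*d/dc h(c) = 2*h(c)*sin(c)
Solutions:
 h(c) = C1*cos(c)^2


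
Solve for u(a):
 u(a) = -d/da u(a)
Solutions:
 u(a) = C1*exp(-a)


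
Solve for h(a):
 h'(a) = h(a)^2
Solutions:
 h(a) = -1/(C1 + a)


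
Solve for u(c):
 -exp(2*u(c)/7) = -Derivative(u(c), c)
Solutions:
 u(c) = 7*log(-sqrt(-1/(C1 + c))) - 7*log(2) + 7*log(14)/2
 u(c) = 7*log(-1/(C1 + c))/2 - 7*log(2) + 7*log(14)/2


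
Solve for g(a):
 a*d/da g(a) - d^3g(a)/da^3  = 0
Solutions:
 g(a) = C1 + Integral(C2*airyai(a) + C3*airybi(a), a)


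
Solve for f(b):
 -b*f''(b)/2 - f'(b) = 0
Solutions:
 f(b) = C1 + C2/b


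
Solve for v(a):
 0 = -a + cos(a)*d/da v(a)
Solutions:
 v(a) = C1 + Integral(a/cos(a), a)


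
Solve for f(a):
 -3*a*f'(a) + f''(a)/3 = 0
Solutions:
 f(a) = C1 + C2*erfi(3*sqrt(2)*a/2)


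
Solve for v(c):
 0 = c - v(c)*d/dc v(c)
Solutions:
 v(c) = -sqrt(C1 + c^2)
 v(c) = sqrt(C1 + c^2)


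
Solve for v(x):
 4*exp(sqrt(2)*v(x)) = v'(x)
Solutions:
 v(x) = sqrt(2)*(2*log(-1/(C1 + 4*x)) - log(2))/4


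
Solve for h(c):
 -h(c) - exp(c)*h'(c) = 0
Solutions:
 h(c) = C1*exp(exp(-c))


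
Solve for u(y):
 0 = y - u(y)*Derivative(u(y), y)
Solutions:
 u(y) = -sqrt(C1 + y^2)
 u(y) = sqrt(C1 + y^2)


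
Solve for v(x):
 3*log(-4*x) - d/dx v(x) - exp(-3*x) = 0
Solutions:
 v(x) = C1 + 3*x*log(-x) + 3*x*(-1 + 2*log(2)) + exp(-3*x)/3


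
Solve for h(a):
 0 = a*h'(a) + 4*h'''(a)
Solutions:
 h(a) = C1 + Integral(C2*airyai(-2^(1/3)*a/2) + C3*airybi(-2^(1/3)*a/2), a)


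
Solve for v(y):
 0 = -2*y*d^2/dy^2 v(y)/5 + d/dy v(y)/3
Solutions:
 v(y) = C1 + C2*y^(11/6)


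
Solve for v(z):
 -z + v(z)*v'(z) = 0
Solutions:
 v(z) = -sqrt(C1 + z^2)
 v(z) = sqrt(C1 + z^2)


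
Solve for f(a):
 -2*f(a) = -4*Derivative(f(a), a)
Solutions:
 f(a) = C1*exp(a/2)


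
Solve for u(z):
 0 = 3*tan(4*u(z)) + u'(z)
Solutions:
 u(z) = -asin(C1*exp(-12*z))/4 + pi/4
 u(z) = asin(C1*exp(-12*z))/4


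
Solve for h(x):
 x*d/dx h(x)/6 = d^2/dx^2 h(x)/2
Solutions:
 h(x) = C1 + C2*erfi(sqrt(6)*x/6)


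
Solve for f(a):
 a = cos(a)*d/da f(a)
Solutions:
 f(a) = C1 + Integral(a/cos(a), a)


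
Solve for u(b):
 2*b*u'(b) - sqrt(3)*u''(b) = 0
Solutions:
 u(b) = C1 + C2*erfi(3^(3/4)*b/3)


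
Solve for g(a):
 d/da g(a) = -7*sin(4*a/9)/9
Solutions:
 g(a) = C1 + 7*cos(4*a/9)/4


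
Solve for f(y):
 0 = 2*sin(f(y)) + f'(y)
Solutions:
 f(y) = -acos((-C1 - exp(4*y))/(C1 - exp(4*y))) + 2*pi
 f(y) = acos((-C1 - exp(4*y))/(C1 - exp(4*y)))


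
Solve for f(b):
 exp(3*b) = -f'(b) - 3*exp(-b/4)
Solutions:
 f(b) = C1 - exp(3*b)/3 + 12*exp(-b/4)


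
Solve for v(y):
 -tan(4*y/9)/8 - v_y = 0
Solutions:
 v(y) = C1 + 9*log(cos(4*y/9))/32


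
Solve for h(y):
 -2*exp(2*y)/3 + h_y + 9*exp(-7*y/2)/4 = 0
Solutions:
 h(y) = C1 + exp(2*y)/3 + 9*exp(-7*y/2)/14


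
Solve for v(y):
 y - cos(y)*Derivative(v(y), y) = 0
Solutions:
 v(y) = C1 + Integral(y/cos(y), y)


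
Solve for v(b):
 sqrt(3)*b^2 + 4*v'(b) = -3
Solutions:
 v(b) = C1 - sqrt(3)*b^3/12 - 3*b/4


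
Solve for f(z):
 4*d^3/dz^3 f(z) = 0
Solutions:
 f(z) = C1 + C2*z + C3*z^2


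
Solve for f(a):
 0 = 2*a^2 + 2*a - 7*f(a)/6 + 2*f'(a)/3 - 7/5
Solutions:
 f(a) = C1*exp(7*a/4) + 12*a^2/7 + 180*a/49 + 1542/1715


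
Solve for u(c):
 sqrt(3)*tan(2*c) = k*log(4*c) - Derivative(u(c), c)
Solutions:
 u(c) = C1 + c*k*(log(c) - 1) + 2*c*k*log(2) + sqrt(3)*log(cos(2*c))/2


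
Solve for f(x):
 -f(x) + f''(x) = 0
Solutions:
 f(x) = C1*exp(-x) + C2*exp(x)


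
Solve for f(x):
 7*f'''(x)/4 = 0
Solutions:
 f(x) = C1 + C2*x + C3*x^2


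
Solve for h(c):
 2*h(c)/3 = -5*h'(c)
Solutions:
 h(c) = C1*exp(-2*c/15)


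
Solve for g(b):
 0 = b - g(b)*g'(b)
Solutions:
 g(b) = -sqrt(C1 + b^2)
 g(b) = sqrt(C1 + b^2)


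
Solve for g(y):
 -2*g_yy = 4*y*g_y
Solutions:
 g(y) = C1 + C2*erf(y)


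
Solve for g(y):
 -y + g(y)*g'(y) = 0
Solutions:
 g(y) = -sqrt(C1 + y^2)
 g(y) = sqrt(C1 + y^2)


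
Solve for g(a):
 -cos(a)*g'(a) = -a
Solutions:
 g(a) = C1 + Integral(a/cos(a), a)


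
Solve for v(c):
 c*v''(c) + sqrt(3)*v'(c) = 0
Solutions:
 v(c) = C1 + C2*c^(1 - sqrt(3))


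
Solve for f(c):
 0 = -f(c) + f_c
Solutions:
 f(c) = C1*exp(c)


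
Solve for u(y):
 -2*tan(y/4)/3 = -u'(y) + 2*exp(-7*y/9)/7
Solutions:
 u(y) = C1 + 4*log(tan(y/4)^2 + 1)/3 - 18*exp(-7*y/9)/49


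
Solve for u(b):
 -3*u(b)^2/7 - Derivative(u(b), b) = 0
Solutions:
 u(b) = 7/(C1 + 3*b)


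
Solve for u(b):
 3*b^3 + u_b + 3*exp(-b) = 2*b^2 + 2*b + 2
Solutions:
 u(b) = C1 - 3*b^4/4 + 2*b^3/3 + b^2 + 2*b + 3*exp(-b)


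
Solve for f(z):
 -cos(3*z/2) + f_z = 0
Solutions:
 f(z) = C1 + 2*sin(3*z/2)/3


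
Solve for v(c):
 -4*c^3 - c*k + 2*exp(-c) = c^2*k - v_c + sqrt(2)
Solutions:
 v(c) = C1 + c^4 + c^3*k/3 + c^2*k/2 + sqrt(2)*c + 2*exp(-c)


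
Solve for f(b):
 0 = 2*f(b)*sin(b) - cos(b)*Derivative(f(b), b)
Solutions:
 f(b) = C1/cos(b)^2


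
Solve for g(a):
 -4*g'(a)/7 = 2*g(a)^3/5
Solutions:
 g(a) = -sqrt(5)*sqrt(-1/(C1 - 7*a))
 g(a) = sqrt(5)*sqrt(-1/(C1 - 7*a))


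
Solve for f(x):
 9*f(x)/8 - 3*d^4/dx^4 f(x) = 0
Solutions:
 f(x) = C1*exp(-6^(1/4)*x/2) + C2*exp(6^(1/4)*x/2) + C3*sin(6^(1/4)*x/2) + C4*cos(6^(1/4)*x/2)


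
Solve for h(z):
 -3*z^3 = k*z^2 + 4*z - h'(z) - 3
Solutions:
 h(z) = C1 + k*z^3/3 + 3*z^4/4 + 2*z^2 - 3*z


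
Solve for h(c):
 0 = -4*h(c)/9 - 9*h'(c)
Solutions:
 h(c) = C1*exp(-4*c/81)


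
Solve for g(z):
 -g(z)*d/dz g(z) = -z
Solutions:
 g(z) = -sqrt(C1 + z^2)
 g(z) = sqrt(C1 + z^2)


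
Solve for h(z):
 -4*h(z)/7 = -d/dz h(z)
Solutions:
 h(z) = C1*exp(4*z/7)


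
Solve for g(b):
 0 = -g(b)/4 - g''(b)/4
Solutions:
 g(b) = C1*sin(b) + C2*cos(b)


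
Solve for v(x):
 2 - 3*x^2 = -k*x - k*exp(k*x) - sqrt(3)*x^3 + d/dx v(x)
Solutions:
 v(x) = C1 + k*x^2/2 + sqrt(3)*x^4/4 - x^3 + 2*x + exp(k*x)


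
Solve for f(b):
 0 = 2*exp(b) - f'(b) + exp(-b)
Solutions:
 f(b) = C1 + 3*sinh(b) + cosh(b)


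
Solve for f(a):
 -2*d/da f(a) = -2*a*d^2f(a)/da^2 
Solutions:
 f(a) = C1 + C2*a^2


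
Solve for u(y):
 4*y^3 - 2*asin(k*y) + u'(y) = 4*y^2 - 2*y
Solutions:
 u(y) = C1 - y^4 + 4*y^3/3 - y^2 + 2*Piecewise((y*asin(k*y) + sqrt(-k^2*y^2 + 1)/k, Ne(k, 0)), (0, True))


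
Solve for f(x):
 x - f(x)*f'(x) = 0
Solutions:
 f(x) = -sqrt(C1 + x^2)
 f(x) = sqrt(C1 + x^2)


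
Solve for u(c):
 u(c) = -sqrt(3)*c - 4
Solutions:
 u(c) = -sqrt(3)*c - 4


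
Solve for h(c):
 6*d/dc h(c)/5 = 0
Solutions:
 h(c) = C1


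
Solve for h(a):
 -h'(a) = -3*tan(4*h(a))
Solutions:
 h(a) = -asin(C1*exp(12*a))/4 + pi/4
 h(a) = asin(C1*exp(12*a))/4


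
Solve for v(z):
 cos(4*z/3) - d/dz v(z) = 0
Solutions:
 v(z) = C1 + 3*sin(4*z/3)/4


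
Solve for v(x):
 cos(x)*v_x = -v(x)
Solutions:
 v(x) = C1*sqrt(sin(x) - 1)/sqrt(sin(x) + 1)


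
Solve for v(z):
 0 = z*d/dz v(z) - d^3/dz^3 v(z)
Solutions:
 v(z) = C1 + Integral(C2*airyai(z) + C3*airybi(z), z)
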